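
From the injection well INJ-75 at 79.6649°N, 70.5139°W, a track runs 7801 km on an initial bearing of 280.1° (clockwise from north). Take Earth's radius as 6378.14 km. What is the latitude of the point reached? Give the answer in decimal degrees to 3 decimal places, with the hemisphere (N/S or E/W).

δ = d/R = 7801/6378.14 = 1.223084 rad
φ₂ = arcsin(sin φ₁ cos δ + cos φ₁ sin δ cos θ)
   = arcsin(0.98378·0.34075 + 0.17940·0.94015·0.17537) = 21.39517°
λ₂ = λ₁ + atan2(sin θ sin δ cos φ₁, cos δ − sin φ₁ sin φ₂) = -166.74536°

21.395°N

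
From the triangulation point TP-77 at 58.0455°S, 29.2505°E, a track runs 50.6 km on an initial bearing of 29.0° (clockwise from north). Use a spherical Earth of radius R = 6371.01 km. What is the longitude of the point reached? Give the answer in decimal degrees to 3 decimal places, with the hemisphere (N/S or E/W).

29.663°E

δ = d/R = 50.6/6371.01 = 0.007942 rad
φ₂ = arcsin(sin φ₁ cos δ + cos φ₁ sin δ cos θ)
   = arcsin(-0.84847·0.99997 + 0.52925·0.00794·0.87462) = -57.64683°
λ₂ = λ₁ + atan2(sin θ sin δ cos φ₁, cos δ − sin φ₁ sin φ₂) = 29.66276°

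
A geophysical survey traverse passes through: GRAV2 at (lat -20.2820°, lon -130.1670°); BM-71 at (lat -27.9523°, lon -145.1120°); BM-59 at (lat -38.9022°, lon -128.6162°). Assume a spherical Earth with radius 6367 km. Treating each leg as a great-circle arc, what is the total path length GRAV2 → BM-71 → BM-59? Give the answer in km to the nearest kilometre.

3686 km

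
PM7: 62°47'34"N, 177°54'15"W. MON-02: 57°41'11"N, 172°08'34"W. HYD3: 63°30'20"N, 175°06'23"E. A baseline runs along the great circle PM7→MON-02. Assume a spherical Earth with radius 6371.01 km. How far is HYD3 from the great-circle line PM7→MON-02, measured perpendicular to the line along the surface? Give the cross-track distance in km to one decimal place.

242.4 km

PM7: φ = +62.79278°, λ = -177.90417°
MON-02: φ = +57.68639°, λ = -172.14278°
HYD3: φ = +63.50556°, λ = +175.10639°
δ₁₃ = central angle PM7→HYD3 = 0.056455 rad  (haversine)
θ₁₃ = bearing PM7→HYD3 = 285.827°,  θ₁₂ = bearing PM7→MON-02 = 148.217°
dₓₜ = R·arcsin(sin δ₁₃ · sin(θ₁₃ − θ₁₂)) = 6371.01·arcsin(0.05642·sin(137.610°)) = 242.413 km
|dₓₜ| = 242.413 km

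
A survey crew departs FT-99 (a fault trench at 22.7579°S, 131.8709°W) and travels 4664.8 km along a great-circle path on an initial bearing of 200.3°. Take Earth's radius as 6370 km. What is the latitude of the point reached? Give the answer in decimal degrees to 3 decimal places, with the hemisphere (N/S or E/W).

59.987°S

δ = d/R = 4664.8/6370 = 0.732308 rad
φ₂ = arcsin(sin φ₁ cos δ + cos φ₁ sin δ cos θ)
   = arcsin(-0.38684·0.74363 + 0.92215·0.66859·-0.93789) = -59.98660°
λ₂ = λ₁ + atan2(sin θ sin δ cos φ₁, cos δ − sin φ₁ sin φ₂) = -159.49869°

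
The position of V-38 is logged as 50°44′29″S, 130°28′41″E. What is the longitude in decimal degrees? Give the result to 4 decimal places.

130° + 28′/60 + 41″/3600 = 130 + 0.46667 + 0.01139 = 130.4781°

130.4781°E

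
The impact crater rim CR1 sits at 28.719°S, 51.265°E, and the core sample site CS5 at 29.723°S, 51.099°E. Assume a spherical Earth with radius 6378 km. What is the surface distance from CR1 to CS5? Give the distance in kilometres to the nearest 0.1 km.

Δφ = -1.0040°,  Δλ = -0.1660°
a = sin²(Δφ/2) + cos φ₁ cos φ₂ sin²(Δλ/2) = 0.000078
c = 2·arcsin(√a) = 0.017705 rad = 1.0144°
d = R·c = 6378 × 0.017705 = 112.9 km

112.9 km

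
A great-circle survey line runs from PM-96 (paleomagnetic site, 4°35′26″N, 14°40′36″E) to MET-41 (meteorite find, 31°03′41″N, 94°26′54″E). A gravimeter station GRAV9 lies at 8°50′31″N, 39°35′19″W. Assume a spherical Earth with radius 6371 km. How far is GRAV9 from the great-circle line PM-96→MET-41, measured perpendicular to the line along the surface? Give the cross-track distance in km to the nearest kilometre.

PM-96: φ = +4.59056°, λ = +14.67667°
MET-41: φ = +31.06139°, λ = +94.44833°
GRAV9: φ = +8.84194°, λ = -39.58861°
δ₁₃ = central angle PM-96→GRAV9 = 0.942777 rad  (haversine)
θ₁₃ = bearing PM-96→GRAV9 = 277.601°,  θ₁₂ = bearing PM-96→MET-41 = 59.220°
dₓₜ = R·arcsin(sin δ₁₃ · sin(θ₁₃ − θ₁₂)) = 6371·arcsin(0.80919·sin(218.380°)) = -3353.597 km
|dₓₜ| = 3353.597 km

3354 km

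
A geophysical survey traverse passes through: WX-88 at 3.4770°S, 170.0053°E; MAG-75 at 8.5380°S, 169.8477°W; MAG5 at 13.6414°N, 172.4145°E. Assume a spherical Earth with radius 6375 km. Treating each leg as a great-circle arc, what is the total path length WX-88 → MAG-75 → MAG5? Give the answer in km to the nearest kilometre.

5449 km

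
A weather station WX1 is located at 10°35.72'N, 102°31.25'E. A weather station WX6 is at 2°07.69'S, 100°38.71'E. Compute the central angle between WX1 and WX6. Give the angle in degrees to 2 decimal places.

12.86°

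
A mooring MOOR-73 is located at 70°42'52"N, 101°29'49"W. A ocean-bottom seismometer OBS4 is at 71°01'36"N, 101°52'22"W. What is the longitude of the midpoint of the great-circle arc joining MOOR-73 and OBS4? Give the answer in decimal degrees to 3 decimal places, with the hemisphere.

101.683°W

MOOR-73: φ = +70.71444°, λ = -101.49694°
OBS4: φ = +71.02667°, λ = -101.87278°
Bx = cos φ₂ cos Δλ = 0.325121,  By = cos φ₂ sin Δλ = -0.002133
φₘ = atan2(sin φ₁ + sin φ₂, √((cos φ₁ + Bx)² + By²)) = 70.87065°
λₘ = λ₁ + atan2(By, cos φ₁ + Bx) = -101.68338°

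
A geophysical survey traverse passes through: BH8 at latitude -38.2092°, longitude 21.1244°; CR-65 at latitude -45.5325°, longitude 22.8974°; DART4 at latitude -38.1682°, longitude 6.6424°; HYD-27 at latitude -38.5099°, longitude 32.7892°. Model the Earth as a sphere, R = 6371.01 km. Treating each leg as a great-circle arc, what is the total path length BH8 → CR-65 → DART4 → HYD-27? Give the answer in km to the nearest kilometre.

BH8→CR-65: c = 0.129867 rad, d = 827.38 km
CR-65→DART4: c = 0.246650 rad, d = 1571.41 km
DART4→HYD-27: c = 0.356777 rad, d = 2273.03 km
Total = 827.38 + 1571.41 + 2273.03 = 4671.82 km

4672 km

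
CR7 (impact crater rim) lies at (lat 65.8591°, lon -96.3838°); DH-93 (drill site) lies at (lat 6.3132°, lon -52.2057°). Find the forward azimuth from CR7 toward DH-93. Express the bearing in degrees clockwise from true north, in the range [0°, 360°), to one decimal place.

131.2°

Δλ = 44.1781°
y = sin Δλ · cos φ₂ = 0.692665
x = cos φ₁ sin φ₂ − sin φ₁ cos φ₂ cos Δλ = -0.605513
θ = atan2(y, x) = 131.1593° → 131.1593° (mod 360°)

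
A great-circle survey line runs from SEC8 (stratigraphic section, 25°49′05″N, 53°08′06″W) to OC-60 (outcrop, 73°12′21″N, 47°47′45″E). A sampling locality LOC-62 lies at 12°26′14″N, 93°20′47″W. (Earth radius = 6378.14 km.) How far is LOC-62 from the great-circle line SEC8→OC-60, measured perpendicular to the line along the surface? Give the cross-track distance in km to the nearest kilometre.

3795 km

SEC8: φ = +25.81806°, λ = -53.13500°
OC-60: φ = +73.20583°, λ = +47.79583°
LOC-62: φ = +12.43722°, λ = -93.34639°
δ₁₃ = central angle SEC8→LOC-62 = 0.699594 rad  (haversine)
θ₁₃ = bearing SEC8→LOC-62 = 258.270°,  θ₁₂ = bearing SEC8→OC-60 = 17.761°
dₓₜ = R·arcsin(sin δ₁₃ · sin(θ₁₃ − θ₁₂)) = 6378.14·arcsin(0.64391·sin(240.508°)) = -3794.719 km
|dₓₜ| = 3794.719 km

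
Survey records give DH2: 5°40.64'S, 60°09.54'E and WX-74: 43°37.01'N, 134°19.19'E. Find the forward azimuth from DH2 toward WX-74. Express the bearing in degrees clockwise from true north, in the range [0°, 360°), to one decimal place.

DH2: φ = -5.67733°, λ = +60.15900°
WX-74: φ = +43.61683°, λ = +134.31983°
Δλ = 74.1608°
y = sin Δλ · cos φ₂ = 0.696481
x = cos φ₁ sin φ₂ − sin φ₁ cos φ₂ cos Δλ = 0.705996
θ = atan2(y, x) = 44.6113° → 44.6113° (mod 360°)

44.6°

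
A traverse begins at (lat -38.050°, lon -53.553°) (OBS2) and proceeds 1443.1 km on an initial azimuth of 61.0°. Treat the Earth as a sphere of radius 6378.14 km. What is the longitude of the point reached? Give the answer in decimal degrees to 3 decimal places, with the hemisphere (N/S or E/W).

δ = d/R = 1443.1/6378.14 = 0.226257 rad
φ₂ = arcsin(sin φ₁ cos δ + cos φ₁ sin δ cos θ)
   = arcsin(-0.61635·0.97451 + 0.78747·0.22433·0.48481) = -30.99717°
λ₂ = λ₁ + atan2(sin θ sin δ cos φ₁, cos δ − sin φ₁ sin φ₂) = -40.32113°

40.321°W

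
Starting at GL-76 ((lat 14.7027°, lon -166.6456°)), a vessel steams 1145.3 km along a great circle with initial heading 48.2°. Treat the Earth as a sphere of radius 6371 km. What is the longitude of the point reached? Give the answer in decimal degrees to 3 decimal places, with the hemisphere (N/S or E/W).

158.414°W

δ = d/R = 1145.3/6371 = 0.179768 rad
φ₂ = arcsin(sin φ₁ cos δ + cos φ₁ sin δ cos θ)
   = arcsin(0.25380·0.98389 + 0.96726·0.17880·0.66653) = 21.40684°
λ₂ = λ₁ + atan2(sin θ sin δ cos φ₁, cos δ − sin φ₁ sin φ₂) = -158.41435°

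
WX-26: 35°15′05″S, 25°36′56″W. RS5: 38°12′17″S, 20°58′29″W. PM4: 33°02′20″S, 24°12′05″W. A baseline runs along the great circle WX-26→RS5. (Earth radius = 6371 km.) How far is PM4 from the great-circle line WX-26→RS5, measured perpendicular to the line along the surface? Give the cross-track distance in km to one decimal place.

WX-26: φ = -35.25139°, λ = -25.61556°
RS5: φ = -38.20472°, λ = -20.97472°
PM4: φ = -33.03889°, λ = -24.20139°
δ₁₃ = central angle WX-26→PM4 = 0.043684 rad  (haversine)
θ₁₃ = bearing WX-26→PM4 = 28.278°,  θ₁₂ = bearing WX-26→RS5 = 129.820°
dₓₜ = R·arcsin(sin δ₁₃ · sin(θ₁₃ − θ₁₂)) = 6371·arcsin(0.04367·sin(-101.542°)) = -272.679 km
|dₓₜ| = 272.679 km

272.7 km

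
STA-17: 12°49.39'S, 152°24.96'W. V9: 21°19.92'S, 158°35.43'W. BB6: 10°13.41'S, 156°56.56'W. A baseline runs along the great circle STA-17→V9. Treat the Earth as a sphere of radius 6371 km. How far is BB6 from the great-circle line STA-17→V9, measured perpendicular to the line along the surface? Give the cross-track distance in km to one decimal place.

STA-17: φ = -12.82317°, λ = -152.41600°
V9: φ = -21.33200°, λ = -158.59050°
BB6: φ = -10.22350°, λ = -156.94267°
δ₁₃ = central angle STA-17→BB6 = 0.089723 rad  (haversine)
θ₁₃ = bearing STA-17→BB6 = 299.908°,  θ₁₂ = bearing STA-17→V9 = 213.888°
dₓₜ = R·arcsin(sin δ₁₃ · sin(θ₁₃ − θ₁₂)) = 6371·arcsin(0.08960·sin(86.019°)) = 570.240 km
|dₓₜ| = 570.240 km

570.2 km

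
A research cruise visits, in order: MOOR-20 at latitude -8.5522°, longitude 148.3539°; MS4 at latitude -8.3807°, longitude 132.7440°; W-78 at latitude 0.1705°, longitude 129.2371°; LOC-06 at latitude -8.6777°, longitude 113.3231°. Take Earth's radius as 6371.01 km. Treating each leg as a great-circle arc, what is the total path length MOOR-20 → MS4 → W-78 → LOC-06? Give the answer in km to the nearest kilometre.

MOOR-20→MS4: c = 0.269473 rad, d = 1716.82 km
MS4→W-78: c = 0.161228 rad, d = 1027.19 km
W-78→LOC-06: c = 0.316879 rad, d = 2018.84 km
Total = 1716.82 + 1027.19 + 2018.84 = 4762.84 km

4763 km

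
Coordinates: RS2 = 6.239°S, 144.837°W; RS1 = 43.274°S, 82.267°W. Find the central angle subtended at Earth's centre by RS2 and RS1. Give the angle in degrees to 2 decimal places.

Δφ = -37.0350°,  Δλ = 62.5700°
a = sin²(Δφ/2) + cos φ₁ cos φ₂ sin²(Δλ/2) = 0.296044
c = 2·arcsin(√a) = 1.150630 rad = 65.9263°

65.93°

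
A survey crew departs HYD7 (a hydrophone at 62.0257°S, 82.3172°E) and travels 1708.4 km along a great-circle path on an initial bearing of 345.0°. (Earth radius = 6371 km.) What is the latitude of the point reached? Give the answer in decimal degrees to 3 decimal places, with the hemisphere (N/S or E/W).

47.016°S

δ = d/R = 1708.4/6371 = 0.268153 rad
φ₂ = arcsin(sin φ₁ cos δ + cos φ₁ sin δ cos θ)
   = arcsin(-0.88316·0.96426 + 0.46908·0.26495·0.96593) = -47.01640°
λ₂ = λ₁ + atan2(sin θ sin δ cos φ₁, cos δ − sin φ₁ sin φ₂) = 76.54464°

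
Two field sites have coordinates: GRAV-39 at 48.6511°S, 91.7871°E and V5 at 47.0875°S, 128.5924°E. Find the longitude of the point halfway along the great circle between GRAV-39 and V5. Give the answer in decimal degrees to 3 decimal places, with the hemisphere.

110.477°E

Bx = cos φ₂ cos Δλ = 0.545165,  By = cos φ₂ sin Δλ = 0.407914
φₘ = atan2(sin φ₁ + sin φ₂, √((cos φ₁ + Bx)² + By²)) = -49.36061°
λₘ = λ₁ + atan2(By, cos φ₁ + Bx) = 110.47733°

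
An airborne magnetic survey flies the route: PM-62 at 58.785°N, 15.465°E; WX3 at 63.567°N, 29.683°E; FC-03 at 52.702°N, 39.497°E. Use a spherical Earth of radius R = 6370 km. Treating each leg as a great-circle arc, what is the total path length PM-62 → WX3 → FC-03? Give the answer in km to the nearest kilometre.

2261 km

PM-62→WX3: c = 0.145370 rad, d = 926.01 km
WX3→FC-03: c = 0.209540 rad, d = 1334.77 km
Total = 926.01 + 1334.77 = 2260.78 km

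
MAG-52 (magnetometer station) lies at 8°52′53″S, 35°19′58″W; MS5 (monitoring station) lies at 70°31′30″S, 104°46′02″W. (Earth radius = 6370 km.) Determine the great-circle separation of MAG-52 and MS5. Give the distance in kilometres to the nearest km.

8322 km

MAG-52: φ = -8.88139°, λ = -35.33278°
MS5: φ = -70.52500°, λ = -104.76722°
Δφ = -61.6436°,  Δλ = -69.4344°
a = sin²(Δφ/2) + cos φ₁ cos φ₂ sin²(Δλ/2) = 0.369367
c = 2·arcsin(√a) = 1.306462 rad = 74.8547°
d = R·c = 6370 × 1.306462 = 8322.2 km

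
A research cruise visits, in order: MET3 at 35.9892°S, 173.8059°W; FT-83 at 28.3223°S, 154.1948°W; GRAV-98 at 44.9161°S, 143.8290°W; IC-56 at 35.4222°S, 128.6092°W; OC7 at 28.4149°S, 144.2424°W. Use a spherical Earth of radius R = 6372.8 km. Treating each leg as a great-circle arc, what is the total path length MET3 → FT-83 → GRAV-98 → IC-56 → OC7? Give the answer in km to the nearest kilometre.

MET3→FT-83: c = 0.318381 rad, d = 2028.98 km
FT-83→GRAV-98: c = 0.323340 rad, d = 2060.58 km
GRAV-98→IC-56: c = 0.261269 rad, d = 1665.01 km
IC-56→OC7: c = 0.261449 rad, d = 1666.16 km
Total = 2028.98 + 2060.58 + 1665.01 + 1666.16 = 7420.74 km

7421 km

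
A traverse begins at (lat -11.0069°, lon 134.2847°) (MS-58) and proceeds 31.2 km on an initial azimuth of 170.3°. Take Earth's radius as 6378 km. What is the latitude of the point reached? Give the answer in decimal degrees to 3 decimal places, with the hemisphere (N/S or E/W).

δ = d/R = 31.2/6378 = 0.004892 rad
φ₂ = arcsin(sin φ₁ cos δ + cos φ₁ sin δ cos θ)
   = arcsin(-0.19093·0.99999 + 0.98160·0.00489·-0.98570) = -11.28317°
λ₂ = λ₁ + atan2(sin θ sin δ cos φ₁, cos δ − sin φ₁ sin φ₂) = 134.33285°

11.283°S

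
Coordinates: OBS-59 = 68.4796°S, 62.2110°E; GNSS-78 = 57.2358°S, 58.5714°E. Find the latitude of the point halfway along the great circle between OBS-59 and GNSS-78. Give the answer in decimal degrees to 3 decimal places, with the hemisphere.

62.869°S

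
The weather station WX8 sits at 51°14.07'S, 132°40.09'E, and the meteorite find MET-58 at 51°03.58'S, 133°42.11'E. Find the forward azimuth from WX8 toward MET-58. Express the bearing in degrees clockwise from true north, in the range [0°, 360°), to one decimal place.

WX8: φ = -51.23450°, λ = +132.66817°
MET-58: φ = -51.05967°, λ = +133.70183°
Δλ = 1.0337°
y = sin Δλ · cos φ₂ = 0.011338
x = cos φ₁ sin φ₂ − sin φ₁ cos φ₂ cos Δλ = 0.002972
θ = atan2(y, x) = 75.3136° → 75.3136° (mod 360°)

75.3°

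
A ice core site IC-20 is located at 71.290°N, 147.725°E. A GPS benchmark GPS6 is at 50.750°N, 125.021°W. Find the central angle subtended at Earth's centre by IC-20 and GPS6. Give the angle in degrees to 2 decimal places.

Δφ = -20.5400°,  Δλ = 87.2540°
a = sin²(Δφ/2) + cos φ₁ cos φ₂ sin²(Δλ/2) = 0.128404
c = 2·arcsin(√a) = 0.732967 rad = 41.9959°

42.00°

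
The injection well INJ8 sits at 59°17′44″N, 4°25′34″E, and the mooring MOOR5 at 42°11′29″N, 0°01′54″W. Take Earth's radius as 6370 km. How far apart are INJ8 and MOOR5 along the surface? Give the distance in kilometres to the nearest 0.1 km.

INJ8: φ = +59.29556°, λ = +4.42611°
MOOR5: φ = +42.19139°, λ = -0.03167°
Δφ = -17.1042°,  Δλ = -4.4578°
a = sin²(Δφ/2) + cos φ₁ cos φ₂ sin²(Δλ/2) = 0.022686
c = 2·arcsin(√a) = 0.302391 rad = 17.3257°
d = R·c = 6370 × 0.302391 = 1926.2 km

1926.2 km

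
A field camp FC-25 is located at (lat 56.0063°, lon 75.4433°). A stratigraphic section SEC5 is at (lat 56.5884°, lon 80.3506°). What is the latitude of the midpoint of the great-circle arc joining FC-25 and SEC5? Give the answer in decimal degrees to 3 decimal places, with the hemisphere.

56.322°N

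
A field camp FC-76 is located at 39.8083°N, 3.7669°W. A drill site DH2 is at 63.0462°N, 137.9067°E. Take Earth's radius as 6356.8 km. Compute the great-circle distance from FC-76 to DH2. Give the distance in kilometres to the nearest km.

8065 km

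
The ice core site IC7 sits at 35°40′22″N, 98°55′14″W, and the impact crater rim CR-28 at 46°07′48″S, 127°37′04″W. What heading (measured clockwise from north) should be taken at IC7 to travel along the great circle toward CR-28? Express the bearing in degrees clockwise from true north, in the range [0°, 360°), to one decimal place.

IC7: φ = +35.67278°, λ = -98.92056°
CR-28: φ = -46.13000°, λ = -127.61778°
Δλ = -28.6972°
y = sin Δλ · cos φ₂ = -0.332777
x = cos φ₁ sin φ₂ − sin φ₁ cos φ₂ cos Δλ = -0.940142
θ = atan2(y, x) = -160.5078° → 199.4922° (mod 360°)

199.5°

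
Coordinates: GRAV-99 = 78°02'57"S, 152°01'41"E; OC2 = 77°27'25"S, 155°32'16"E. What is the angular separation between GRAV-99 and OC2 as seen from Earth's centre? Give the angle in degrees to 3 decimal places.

GRAV-99: φ = -78.04917°, λ = +152.02806°
OC2: φ = -77.45694°, λ = +155.53778°
Δφ = 0.5922°,  Δλ = 3.5097°
a = sin²(Δφ/2) + cos φ₁ cos φ₂ sin²(Δλ/2) = 0.000069
c = 2·arcsin(√a) = 0.016599 rad = 0.9511°

0.951°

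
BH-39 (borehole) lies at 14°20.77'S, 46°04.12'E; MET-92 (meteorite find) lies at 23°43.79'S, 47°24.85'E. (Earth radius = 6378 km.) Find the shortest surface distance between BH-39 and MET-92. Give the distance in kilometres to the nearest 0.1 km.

1054.1 km

BH-39: φ = -14.34617°, λ = +46.06867°
MET-92: φ = -23.72983°, λ = +47.41417°
Δφ = -9.3837°,  Δλ = 1.3455°
a = sin²(Δφ/2) + cos φ₁ cos φ₂ sin²(Δλ/2) = 0.006813
c = 2·arcsin(√a) = 0.165269 rad = 9.4692°
d = R·c = 6378 × 0.165269 = 1054.1 km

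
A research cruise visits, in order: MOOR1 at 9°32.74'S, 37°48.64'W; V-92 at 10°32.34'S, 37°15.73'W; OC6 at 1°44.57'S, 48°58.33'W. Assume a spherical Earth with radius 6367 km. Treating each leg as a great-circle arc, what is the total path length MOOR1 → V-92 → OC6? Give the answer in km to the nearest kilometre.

MOOR1: φ = -9.54567°, λ = -37.81067°
V-92: φ = -10.53900°, λ = -37.26217°
OC6: φ = -1.74283°, λ = -48.97217°
MOOR1→V-92: c = 0.019734 rad, d = 125.65 km
V-92→OC6: c = 0.254511 rad, d = 1620.47 km
Total = 125.65 + 1620.47 = 1746.12 km

1746 km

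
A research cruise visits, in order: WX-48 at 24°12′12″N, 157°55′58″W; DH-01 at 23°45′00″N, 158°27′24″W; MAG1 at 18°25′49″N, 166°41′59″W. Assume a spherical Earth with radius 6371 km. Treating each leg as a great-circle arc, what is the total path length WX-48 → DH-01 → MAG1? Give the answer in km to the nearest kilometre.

1113 km

WX-48: φ = +24.20333°, λ = -157.93278°
DH-01: φ = +23.75000°, λ = -158.45667°
MAG1: φ = +18.43028°, λ = -166.69972°
WX-48→DH-01: c = 0.011507 rad, d = 73.31 km
DH-01→MAG1: c = 0.163144 rad, d = 1039.39 km
Total = 73.31 + 1039.39 = 1112.70 km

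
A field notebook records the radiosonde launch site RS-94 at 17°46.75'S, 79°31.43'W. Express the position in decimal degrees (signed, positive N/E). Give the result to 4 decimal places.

lat: 17.7792° S → -17.7792°
lon: 79.5238° W → -79.5238°

-17.7792°, -79.5238°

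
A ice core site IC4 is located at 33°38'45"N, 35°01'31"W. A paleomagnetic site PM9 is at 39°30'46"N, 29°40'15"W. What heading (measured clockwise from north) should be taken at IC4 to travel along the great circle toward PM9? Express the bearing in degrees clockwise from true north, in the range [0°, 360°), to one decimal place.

IC4: φ = +33.64583°, λ = -35.02528°
PM9: φ = +39.51278°, λ = -29.67083°
Δλ = 5.3544°
y = sin Δλ · cos φ₂ = 0.071992
x = cos φ₁ sin φ₂ − sin φ₁ cos φ₂ cos Δλ = 0.104084
θ = atan2(y, x) = 34.6707° → 34.6707° (mod 360°)

34.7°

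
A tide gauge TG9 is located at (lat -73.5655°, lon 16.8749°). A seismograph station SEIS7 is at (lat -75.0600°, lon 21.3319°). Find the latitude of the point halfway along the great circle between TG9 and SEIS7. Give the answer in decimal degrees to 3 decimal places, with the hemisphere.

Bx = cos φ₂ cos Δλ = 0.257028,  By = cos φ₂ sin Δλ = 0.020034
φₘ = atan2(sin φ₁ + sin φ₂, √((cos φ₁ + Bx)² + By²)) = -74.32401°
λₘ = λ₁ + atan2(By, cos φ₁ + Bx) = 18.99986°

74.324°S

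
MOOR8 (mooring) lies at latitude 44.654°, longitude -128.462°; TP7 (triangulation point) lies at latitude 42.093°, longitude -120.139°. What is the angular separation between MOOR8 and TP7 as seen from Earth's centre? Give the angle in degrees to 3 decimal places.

6.566°

Δφ = -2.5610°,  Δλ = 8.3230°
a = sin²(Δφ/2) + cos φ₁ cos φ₂ sin²(Δλ/2) = 0.003279
c = 2·arcsin(√a) = 0.114592 rad = 6.5656°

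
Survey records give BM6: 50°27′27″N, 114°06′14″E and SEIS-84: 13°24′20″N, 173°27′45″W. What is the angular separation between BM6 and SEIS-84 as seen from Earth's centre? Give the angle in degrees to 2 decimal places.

BM6: φ = +50.45750°, λ = +114.10389°
SEIS-84: φ = +13.40556°, λ = -173.46250°
Δφ = -37.0519°,  Δλ = 72.4336°
a = sin²(Δφ/2) + cos φ₁ cos φ₂ sin²(Δλ/2) = 0.317151
c = 2·arcsin(√a) = 1.196413 rad = 68.5494°

68.55°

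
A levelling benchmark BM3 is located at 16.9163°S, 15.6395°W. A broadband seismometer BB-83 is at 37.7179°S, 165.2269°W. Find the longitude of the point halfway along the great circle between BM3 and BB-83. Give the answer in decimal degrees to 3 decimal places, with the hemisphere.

71.205°W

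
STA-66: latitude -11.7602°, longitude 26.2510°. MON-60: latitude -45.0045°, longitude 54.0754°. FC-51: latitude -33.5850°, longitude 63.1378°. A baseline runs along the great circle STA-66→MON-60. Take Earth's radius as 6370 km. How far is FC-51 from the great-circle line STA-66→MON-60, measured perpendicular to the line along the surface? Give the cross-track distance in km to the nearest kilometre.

δ₁₃ = central angle STA-66→FC-51 = 0.699654 rad  (haversine)
θ₁₃ = bearing STA-66→FC-51 = 129.058°,  θ₁₂ = bearing STA-66→MON-60 = 149.704°
dₓₜ = R·arcsin(sin δ₁₃ · sin(θ₁₃ − θ₁₂)) = 6370·arcsin(0.64395·sin(-20.647°)) = -1459.095 km
|dₓₜ| = 1459.095 km

1459 km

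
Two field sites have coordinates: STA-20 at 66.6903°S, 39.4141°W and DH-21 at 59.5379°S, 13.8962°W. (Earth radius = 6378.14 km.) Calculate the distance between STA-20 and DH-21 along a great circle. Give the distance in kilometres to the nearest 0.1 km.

1495.2 km

Δφ = 7.1524°,  Δλ = 25.5179°
a = sin²(Δφ/2) + cos φ₁ cos φ₂ sin²(Δλ/2) = 0.013675
c = 2·arcsin(√a) = 0.234420 rad = 13.4312°
d = R·c = 6378.14 × 0.234420 = 1495.2 km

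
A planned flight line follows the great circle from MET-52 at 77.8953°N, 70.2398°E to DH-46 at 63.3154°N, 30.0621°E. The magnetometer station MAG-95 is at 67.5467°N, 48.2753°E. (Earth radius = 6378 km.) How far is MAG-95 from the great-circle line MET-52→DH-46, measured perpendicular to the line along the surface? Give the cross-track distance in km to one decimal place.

451.8 km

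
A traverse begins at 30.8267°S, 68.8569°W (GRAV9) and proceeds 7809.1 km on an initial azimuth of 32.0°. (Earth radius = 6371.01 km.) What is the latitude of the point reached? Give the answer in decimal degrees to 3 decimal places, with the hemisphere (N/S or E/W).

30.795°N

δ = d/R = 7809.1/6371.01 = 1.225724 rad
φ₂ = arcsin(sin φ₁ cos δ + cos φ₁ sin δ cos θ)
   = arcsin(-0.51244·0.33826 + 0.85872·0.94105·0.84805) = 30.79491°
λ₂ = λ₁ + atan2(sin θ sin δ cos φ₁, cos δ − sin φ₁ sin φ₂) = -33.36885°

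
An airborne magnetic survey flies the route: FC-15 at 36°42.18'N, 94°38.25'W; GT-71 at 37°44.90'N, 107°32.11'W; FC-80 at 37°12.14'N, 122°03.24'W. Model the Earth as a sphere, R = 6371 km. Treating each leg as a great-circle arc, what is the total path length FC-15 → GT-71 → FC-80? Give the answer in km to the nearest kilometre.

2428 km

FC-15: φ = +36.70300°, λ = -94.63750°
GT-71: φ = +37.74833°, λ = -107.53517°
FC-80: φ = +37.20233°, λ = -122.05400°
FC-15→GT-71: c = 0.180024 rad, d = 1146.94 km
GT-71→FC-80: c = 0.201127 rad, d = 1281.38 km
Total = 1146.94 + 1281.38 = 2428.32 km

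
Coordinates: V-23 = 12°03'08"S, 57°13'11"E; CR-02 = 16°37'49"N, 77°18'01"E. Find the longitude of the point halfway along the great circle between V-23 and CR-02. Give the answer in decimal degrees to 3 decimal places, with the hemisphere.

67.156°E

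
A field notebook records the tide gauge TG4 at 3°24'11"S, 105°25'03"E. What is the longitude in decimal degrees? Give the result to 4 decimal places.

105.4175°E

105° + 25′/60 + 3″/3600 = 105 + 0.41667 + 0.00083 = 105.4175°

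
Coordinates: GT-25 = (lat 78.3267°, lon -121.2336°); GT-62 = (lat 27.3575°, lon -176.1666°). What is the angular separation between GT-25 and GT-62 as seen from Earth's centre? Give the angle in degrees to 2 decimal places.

56.41°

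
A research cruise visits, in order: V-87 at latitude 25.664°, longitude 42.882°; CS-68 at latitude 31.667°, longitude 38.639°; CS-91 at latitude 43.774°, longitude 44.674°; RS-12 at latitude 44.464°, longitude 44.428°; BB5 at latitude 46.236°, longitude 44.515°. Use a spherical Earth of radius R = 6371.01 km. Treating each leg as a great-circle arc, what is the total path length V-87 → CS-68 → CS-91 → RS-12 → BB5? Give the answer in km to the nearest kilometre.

2508 km

V-87→CS-68: c = 0.123254 rad, d = 785.25 km
CS-68→CS-91: c = 0.226975 rad, d = 1446.06 km
CS-91→RS-12: c = 0.012431 rad, d = 79.20 km
RS-12→BB5: c = 0.030946 rad, d = 197.15 km
Total = 785.25 + 1446.06 + 79.20 + 197.15 = 2507.66 km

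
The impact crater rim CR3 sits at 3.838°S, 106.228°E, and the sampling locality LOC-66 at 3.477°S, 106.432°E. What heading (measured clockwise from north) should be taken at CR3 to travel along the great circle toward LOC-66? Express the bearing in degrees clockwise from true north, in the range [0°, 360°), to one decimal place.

29.4°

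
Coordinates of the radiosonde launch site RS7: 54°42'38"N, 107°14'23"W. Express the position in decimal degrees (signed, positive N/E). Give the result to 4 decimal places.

lat: 54.7106° N → +54.7106°
lon: 107.2397° W → -107.2397°

+54.7106°, -107.2397°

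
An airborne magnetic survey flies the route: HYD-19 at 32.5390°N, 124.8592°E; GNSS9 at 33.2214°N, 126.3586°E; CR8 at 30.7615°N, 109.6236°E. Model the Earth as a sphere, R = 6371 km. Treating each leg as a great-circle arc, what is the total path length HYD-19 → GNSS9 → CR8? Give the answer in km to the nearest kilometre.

HYD-19→GNSS9: c = 0.024997 rad, d = 159.25 km
GNSS9→CR8: c = 0.251129 rad, d = 1599.94 km
Total = 159.25 + 1599.94 = 1759.20 km

1759 km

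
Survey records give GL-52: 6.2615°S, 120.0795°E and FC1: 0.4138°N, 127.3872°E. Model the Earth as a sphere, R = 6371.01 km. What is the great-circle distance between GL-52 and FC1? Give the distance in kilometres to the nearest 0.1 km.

1099.4 km

Δφ = 6.6753°,  Δλ = 7.3077°
a = sin²(Δφ/2) + cos φ₁ cos φ₂ sin²(Δλ/2) = 0.007427
c = 2·arcsin(√a) = 0.172569 rad = 9.8875°
d = R·c = 6371.01 × 0.172569 = 1099.4 km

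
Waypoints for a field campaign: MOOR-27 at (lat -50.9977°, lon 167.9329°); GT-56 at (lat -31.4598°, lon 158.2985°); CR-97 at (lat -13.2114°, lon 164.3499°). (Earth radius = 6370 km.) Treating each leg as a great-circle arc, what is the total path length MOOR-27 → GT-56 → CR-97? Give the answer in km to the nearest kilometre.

4433 km

MOOR-27→GT-56: c = 0.362964 rad, d = 2312.08 km
GT-56→CR-97: c = 0.332956 rad, d = 2120.93 km
Total = 2312.08 + 2120.93 = 4433.00 km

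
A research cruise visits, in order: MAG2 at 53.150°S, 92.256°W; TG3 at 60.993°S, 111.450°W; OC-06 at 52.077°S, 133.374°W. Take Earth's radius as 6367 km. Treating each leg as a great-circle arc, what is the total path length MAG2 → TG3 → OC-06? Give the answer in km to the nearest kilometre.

3098 km

MAG2→TG3: c = 0.226406 rad, d = 1441.52 km
TG3→OC-06: c = 0.260105 rad, d = 1656.09 km
Total = 1441.52 + 1656.09 = 3097.61 km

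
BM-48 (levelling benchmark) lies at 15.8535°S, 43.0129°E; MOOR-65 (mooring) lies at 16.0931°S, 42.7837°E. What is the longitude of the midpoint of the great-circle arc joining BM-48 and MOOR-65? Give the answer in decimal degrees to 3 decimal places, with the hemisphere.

Bx = cos φ₂ cos Δλ = 0.960805,  By = cos φ₂ sin Δλ = -0.003844
φₘ = atan2(sin φ₁ + sin φ₂, √((cos φ₁ + Bx)² + By²)) = -15.97333°
λₘ = λ₁ + atan2(By, cos φ₁ + Bx) = 42.89837°

42.898°E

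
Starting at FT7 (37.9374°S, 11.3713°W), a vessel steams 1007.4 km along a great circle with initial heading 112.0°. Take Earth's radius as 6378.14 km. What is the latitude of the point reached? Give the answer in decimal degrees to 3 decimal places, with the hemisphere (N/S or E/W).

δ = d/R = 1007.4/6378.14 = 0.157946 rad
φ₂ = arcsin(sin φ₁ cos δ + cos φ₁ sin δ cos θ)
   = arcsin(-0.61480·0.98755 + 0.78868·0.15729·-0.37461) = -40.81495°
λ₂ = λ₁ + atan2(sin θ sin δ cos φ₁, cos δ − sin φ₁ sin φ₂) = -0.26117°

40.815°S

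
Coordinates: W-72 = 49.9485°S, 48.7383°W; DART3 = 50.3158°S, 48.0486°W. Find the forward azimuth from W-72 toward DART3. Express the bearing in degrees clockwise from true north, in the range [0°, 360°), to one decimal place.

Δλ = 0.6897°
y = sin Δλ · cos φ₂ = 0.007686
x = cos φ₁ sin φ₂ − sin φ₁ cos φ₂ cos Δλ = -0.006446
θ = atan2(y, x) = 129.9837° → 129.9837° (mod 360°)

130.0°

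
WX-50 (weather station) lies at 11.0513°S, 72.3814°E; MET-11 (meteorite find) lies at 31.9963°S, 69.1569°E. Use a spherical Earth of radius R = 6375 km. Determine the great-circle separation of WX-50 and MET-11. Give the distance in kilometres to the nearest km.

Δφ = -20.9450°,  Δλ = -3.2245°
a = sin²(Δφ/2) + cos φ₁ cos φ₂ sin²(Δλ/2) = 0.033697
c = 2·arcsin(√a) = 0.369228 rad = 21.1552°
d = R·c = 6375 × 0.369228 = 2353.8 km

2354 km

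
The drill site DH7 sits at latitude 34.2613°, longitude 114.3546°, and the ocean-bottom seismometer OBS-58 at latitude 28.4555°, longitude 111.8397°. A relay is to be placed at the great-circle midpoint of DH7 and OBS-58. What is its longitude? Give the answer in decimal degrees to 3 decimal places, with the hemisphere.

Bx = cos φ₂ cos Δλ = 0.878341,  By = cos φ₂ sin Δλ = -0.038578
φₘ = atan2(sin φ₁ + sin φ₂, √((cos φ₁ + Bx)² + By²)) = 31.36453°
λₘ = λ₁ + atan2(By, cos φ₁ + Bx) = 113.05829°

113.058°E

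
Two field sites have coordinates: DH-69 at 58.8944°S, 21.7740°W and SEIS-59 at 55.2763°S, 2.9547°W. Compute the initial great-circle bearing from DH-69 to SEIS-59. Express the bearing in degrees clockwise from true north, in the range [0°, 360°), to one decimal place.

Δλ = 18.8193°
y = sin Δλ · cos φ₂ = 0.183750
x = cos φ₁ sin φ₂ − sin φ₁ cos φ₂ cos Δλ = 0.037033
θ = atan2(y, x) = 78.6054° → 78.6054° (mod 360°)

78.6°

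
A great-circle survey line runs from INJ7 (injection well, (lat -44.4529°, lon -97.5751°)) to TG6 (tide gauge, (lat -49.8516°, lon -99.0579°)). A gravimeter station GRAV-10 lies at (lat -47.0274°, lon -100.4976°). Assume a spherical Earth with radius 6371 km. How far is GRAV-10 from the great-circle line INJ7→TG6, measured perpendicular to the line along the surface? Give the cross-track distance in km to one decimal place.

167.5 km

δ₁₃ = central angle INJ7→GRAV-10 = 0.057317 rad  (haversine)
θ₁₃ = bearing INJ7→GRAV-10 = 217.350°,  θ₁₂ = bearing INJ7→TG6 = 190.040°
dₓₜ = R·arcsin(sin δ₁₃ · sin(θ₁₃ − θ₁₂)) = 6371·arcsin(0.05729·sin(27.309°)) = 167.465 km
|dₓₜ| = 167.465 km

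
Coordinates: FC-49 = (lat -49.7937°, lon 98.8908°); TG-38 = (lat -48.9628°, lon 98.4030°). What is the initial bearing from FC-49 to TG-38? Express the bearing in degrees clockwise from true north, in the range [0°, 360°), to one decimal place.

Δλ = -0.4878°
y = sin Δλ · cos φ₂ = -0.005590
x = cos φ₁ sin φ₂ − sin φ₁ cos φ₂ cos Δλ = 0.014483
θ = atan2(y, x) = -21.1034° → 338.8966° (mod 360°)

338.9°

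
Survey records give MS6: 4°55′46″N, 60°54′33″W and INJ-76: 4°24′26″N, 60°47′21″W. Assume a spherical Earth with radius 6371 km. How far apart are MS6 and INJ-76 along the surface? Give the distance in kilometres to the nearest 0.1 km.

59.6 km

MS6: φ = +4.92944°, λ = -60.90917°
INJ-76: φ = +4.40722°, λ = -60.78917°
Δφ = -0.5222°,  Δλ = 0.1200°
a = sin²(Δφ/2) + cos φ₁ cos φ₂ sin²(Δλ/2) = 0.000022
c = 2·arcsin(√a) = 0.009350 rad = 0.5357°
d = R·c = 6371 × 0.009350 = 59.6 km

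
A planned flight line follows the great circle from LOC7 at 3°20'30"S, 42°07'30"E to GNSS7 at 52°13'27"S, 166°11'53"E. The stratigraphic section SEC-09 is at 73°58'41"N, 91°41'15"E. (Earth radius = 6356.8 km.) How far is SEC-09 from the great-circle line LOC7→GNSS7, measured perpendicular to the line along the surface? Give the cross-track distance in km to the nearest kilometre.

4870 km

LOC7: φ = -3.34167°, λ = +42.12500°
GNSS7: φ = -52.22417°, λ = +166.19806°
SEC-09: φ = +73.97806°, λ = +91.68750°
δ₁₃ = central angle LOC7→SEC-09 = 1.447794 rad  (haversine)
θ₁₃ = bearing LOC7→SEC-09 = 12.220°,  θ₁₂ = bearing LOC7→GNSS7 = 147.906°
dₓₜ = R·arcsin(sin δ₁₃ · sin(θ₁₃ − θ₁₂)) = 6356.8·arcsin(0.99244·sin(-135.686°)) = -4869.796 km
|dₓₜ| = 4869.796 km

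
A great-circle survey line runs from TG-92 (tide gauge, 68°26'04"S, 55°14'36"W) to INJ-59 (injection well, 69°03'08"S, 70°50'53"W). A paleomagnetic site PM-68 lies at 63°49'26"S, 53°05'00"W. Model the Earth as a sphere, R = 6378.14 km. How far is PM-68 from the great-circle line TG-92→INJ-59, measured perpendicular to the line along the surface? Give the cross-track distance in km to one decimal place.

472.5 km

TG-92: φ = -68.43444°, λ = -55.24333°
INJ-59: φ = -69.05222°, λ = -70.84806°
PM-68: φ = -63.82389°, λ = -53.08333°
δ₁₃ = central angle TG-92→PM-68 = 0.081890 rad  (haversine)
θ₁₃ = bearing TG-92→PM-68 = 11.728°,  θ₁₂ = bearing TG-92→INJ-59 = 256.529°
dₓₜ = R·arcsin(sin δ₁₃ · sin(θ₁₃ − θ₁₂)) = 6378.14·arcsin(0.08180·sin(-244.801°)) = 472.506 km
|dₓₜ| = 472.506 km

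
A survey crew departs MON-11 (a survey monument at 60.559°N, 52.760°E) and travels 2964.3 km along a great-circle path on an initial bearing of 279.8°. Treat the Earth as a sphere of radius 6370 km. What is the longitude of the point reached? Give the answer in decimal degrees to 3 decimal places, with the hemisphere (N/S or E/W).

2.889°E

δ = d/R = 2964.3/6370 = 0.465353 rad
φ₂ = arcsin(sin φ₁ cos δ + cos φ₁ sin δ cos θ)
   = arcsin(0.87086·0.89366 + 0.49153·0.44874·0.17021) = 54.66655°
λ₂ = λ₁ + atan2(sin θ sin δ cos φ₁, cos δ − sin φ₁ sin φ₂) = 2.88914°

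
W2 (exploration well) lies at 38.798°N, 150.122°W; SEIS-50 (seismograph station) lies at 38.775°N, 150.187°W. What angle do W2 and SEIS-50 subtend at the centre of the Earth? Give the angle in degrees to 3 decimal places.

0.056°

Δφ = -0.0230°,  Δλ = -0.0650°
a = sin²(Δφ/2) + cos φ₁ cos φ₂ sin²(Δλ/2) = 0.000000
c = 2·arcsin(√a) = 0.000971 rad = 0.0556°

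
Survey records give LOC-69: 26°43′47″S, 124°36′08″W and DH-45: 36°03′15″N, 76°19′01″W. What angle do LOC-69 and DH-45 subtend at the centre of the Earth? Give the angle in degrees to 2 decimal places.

77.54°

LOC-69: φ = -26.72972°, λ = -124.60222°
DH-45: φ = +36.05417°, λ = -76.31694°
Δφ = 62.7839°,  Δλ = 48.2853°
a = sin²(Δφ/2) + cos φ₁ cos φ₂ sin²(Δλ/2) = 0.392120
c = 2·arcsin(√a) = 1.353326 rad = 77.5399°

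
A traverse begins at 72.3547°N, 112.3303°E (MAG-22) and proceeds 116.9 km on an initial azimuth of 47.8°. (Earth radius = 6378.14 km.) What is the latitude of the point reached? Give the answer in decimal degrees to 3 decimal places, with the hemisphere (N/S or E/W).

73.043°N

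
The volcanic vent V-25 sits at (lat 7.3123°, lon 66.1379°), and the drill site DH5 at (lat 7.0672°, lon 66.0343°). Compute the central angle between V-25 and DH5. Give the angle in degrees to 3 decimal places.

Δφ = -0.2451°,  Δλ = -0.1036°
a = sin²(Δφ/2) + cos φ₁ cos φ₂ sin²(Δλ/2) = 0.000005
c = 2·arcsin(√a) = 0.004639 rad = 0.2658°

0.266°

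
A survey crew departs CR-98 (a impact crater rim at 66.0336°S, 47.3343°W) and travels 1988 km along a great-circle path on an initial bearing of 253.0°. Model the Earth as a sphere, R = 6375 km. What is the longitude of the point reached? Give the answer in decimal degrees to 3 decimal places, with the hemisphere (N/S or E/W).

91.258°W

δ = d/R = 1988/6375 = 0.311843 rad
φ₂ = arcsin(sin φ₁ cos δ + cos φ₁ sin δ cos θ)
   = arcsin(-0.91378·0.95177 + 0.40620·0.30681·-0.29237) = -64.97854°
λ₂ = λ₁ + atan2(sin θ sin δ cos φ₁, cos δ − sin φ₁ sin φ₂) = -91.25826°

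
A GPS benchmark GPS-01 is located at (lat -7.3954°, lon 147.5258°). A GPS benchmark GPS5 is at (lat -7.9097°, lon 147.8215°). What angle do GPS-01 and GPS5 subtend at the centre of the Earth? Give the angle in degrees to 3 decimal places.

Δφ = -0.5143°,  Δλ = 0.2957°
a = sin²(Δφ/2) + cos φ₁ cos φ₂ sin²(Δλ/2) = 0.000027
c = 2·arcsin(√a) = 0.010331 rad = 0.5919°

0.592°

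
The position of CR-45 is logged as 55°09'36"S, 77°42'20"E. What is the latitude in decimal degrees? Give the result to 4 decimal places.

55.1600°S

55° + 9′/60 + 36″/3600 = 55 + 0.15000 + 0.01000 = 55.1600°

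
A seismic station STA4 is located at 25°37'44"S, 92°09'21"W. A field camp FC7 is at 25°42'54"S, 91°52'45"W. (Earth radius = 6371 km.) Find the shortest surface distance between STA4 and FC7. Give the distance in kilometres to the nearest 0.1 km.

STA4: φ = -25.62889°, λ = -92.15583°
FC7: φ = -25.71500°, λ = -91.87917°
Δφ = -0.0861°,  Δλ = 0.2767°
a = sin²(Δφ/2) + cos φ₁ cos φ₂ sin²(Δλ/2) = 0.000005
c = 2·arcsin(√a) = 0.004604 rad = 0.2638°
d = R·c = 6371 × 0.004604 = 29.3 km

29.3 km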